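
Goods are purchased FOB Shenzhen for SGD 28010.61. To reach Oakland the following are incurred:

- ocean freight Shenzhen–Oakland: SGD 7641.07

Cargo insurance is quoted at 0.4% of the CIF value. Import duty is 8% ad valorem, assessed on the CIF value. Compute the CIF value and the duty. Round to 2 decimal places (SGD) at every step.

CIF value: SGD 35794.86; import duty: SGD 2863.59

Let C be the CIF value. C = FOB price + freight + 0.4% × C
C − 0.4% × C = 28010.61 + 7641.07
0.996 × C = 35651.68
C = 35651.68 / 0.996 = 35794.86
Insurance premium = 0.4% × 35794.86 = 143.18
Import duty = 35794.86 × 8% = 2863.59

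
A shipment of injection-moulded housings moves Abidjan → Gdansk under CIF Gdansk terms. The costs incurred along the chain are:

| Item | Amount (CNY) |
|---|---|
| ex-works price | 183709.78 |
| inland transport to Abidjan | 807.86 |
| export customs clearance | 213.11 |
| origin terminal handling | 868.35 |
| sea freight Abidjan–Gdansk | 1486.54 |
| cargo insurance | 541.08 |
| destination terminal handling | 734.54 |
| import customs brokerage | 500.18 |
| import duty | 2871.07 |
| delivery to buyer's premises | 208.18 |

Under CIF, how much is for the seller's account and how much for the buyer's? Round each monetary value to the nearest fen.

Seller: CNY 187626.72; buyer: CNY 4313.97

CIF: the seller pays costs through ocean freight and marine insurance to the destination port.
Seller's account: goods 183709.78 + inland to port 807.86 + export clearance 213.11 + origin terminal 868.35 + freight 1486.54 + insurance 541.08 = 187626.72
Buyer's account: destination terminal 734.54 + brokerage 500.18 + duty 2871.07 + delivery 208.18 = 4313.97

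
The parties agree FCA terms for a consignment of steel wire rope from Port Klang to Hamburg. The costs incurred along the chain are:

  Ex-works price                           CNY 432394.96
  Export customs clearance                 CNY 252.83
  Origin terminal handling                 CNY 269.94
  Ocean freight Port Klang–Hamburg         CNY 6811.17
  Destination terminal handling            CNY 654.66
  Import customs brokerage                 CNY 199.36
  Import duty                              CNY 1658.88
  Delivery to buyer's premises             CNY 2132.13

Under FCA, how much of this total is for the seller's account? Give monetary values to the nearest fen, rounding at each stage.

FCA: the seller delivers export-cleared goods to the carrier; the buyer bears costs from that point.
Seller's account: goods 432394.96 + export clearance 252.83 = 432647.79
Buyer's account: origin terminal 269.94 + freight 6811.17 + destination terminal 654.66 + brokerage 199.36 + duty 1658.88 + delivery 2132.13 = 11726.14

Seller's account: CNY 432647.79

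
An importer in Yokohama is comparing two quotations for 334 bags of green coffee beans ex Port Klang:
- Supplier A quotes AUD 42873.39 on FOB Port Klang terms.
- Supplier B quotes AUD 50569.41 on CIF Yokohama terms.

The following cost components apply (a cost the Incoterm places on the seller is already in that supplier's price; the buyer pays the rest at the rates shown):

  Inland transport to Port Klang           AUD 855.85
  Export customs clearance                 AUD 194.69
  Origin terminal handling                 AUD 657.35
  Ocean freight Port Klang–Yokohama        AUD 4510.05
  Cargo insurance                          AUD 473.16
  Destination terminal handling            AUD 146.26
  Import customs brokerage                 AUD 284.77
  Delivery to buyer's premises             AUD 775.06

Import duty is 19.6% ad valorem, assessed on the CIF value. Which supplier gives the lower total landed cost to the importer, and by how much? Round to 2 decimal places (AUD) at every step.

Supplier A (FOB):
CIF value = FOB price + freight + insurance = 42873.39 + 4510.05 + 473.16 = 47856.60
Import duty = 47856.60 × 19.6% = 9379.89
Buyer bears (A): 4510.05 + 473.16 + 146.26 + 284.77 + 775.06 = 6189.30
Landed cost (A) = invoice 42873.39 + 6189.30 + duty 9379.89 = 58442.58
Supplier B (CIF):
The CIF price already equals the CIF value: 50569.41
Import duty = 50569.41 × 19.6% = 9911.60
Buyer bears (B): 146.26 + 284.77 + 775.06 = 1206.09
Landed cost (B) = invoice 50569.41 + 1206.09 + duty 9911.60 = 61687.10
Difference = |58442.58 − 61687.10| = 3244.52

Supplier A is cheaper by AUD 3244.52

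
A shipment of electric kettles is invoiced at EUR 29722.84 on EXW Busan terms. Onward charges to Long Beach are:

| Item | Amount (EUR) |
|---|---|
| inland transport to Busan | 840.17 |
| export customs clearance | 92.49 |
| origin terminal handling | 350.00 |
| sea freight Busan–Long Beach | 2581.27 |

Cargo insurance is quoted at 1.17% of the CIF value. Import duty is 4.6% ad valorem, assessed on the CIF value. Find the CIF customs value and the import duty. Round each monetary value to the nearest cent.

CIF value: EUR 33984.39; import duty: EUR 1563.28

Let C be the CIF value. C = EXW price + pre-shipment costs + freight + 1.17% × C
C − 1.17% × C = 29722.84 + 840.17 + 92.49 + 350.00 + 2581.27
0.9883 × C = 33586.77
C = 33586.77 / 0.9883 = 33984.39
Insurance premium = 1.17% × 33984.39 = 397.62
Import duty = 33984.39 × 4.6% = 1563.28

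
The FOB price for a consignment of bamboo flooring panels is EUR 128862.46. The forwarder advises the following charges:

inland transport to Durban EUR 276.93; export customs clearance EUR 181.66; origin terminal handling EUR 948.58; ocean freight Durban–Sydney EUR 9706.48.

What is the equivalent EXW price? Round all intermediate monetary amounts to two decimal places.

Not relevant to the conversion: freight — on the buyer under both terms; not part of either seller's price.
From FOB to EXW, the seller no longer bears: inland to port, export clearance, origin terminal.
EXW price = 128862.46 − 276.93 − 181.66 − 948.58 = 127455.29

EXW price: EUR 127455.29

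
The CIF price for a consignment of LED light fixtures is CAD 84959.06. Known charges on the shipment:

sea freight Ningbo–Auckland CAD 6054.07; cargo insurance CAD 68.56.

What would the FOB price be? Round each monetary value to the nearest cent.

From CIF to FOB, the seller no longer bears: freight, insurance.
FOB price = 84959.06 − 6054.07 − 68.56 = 78836.43

FOB price: CAD 78836.43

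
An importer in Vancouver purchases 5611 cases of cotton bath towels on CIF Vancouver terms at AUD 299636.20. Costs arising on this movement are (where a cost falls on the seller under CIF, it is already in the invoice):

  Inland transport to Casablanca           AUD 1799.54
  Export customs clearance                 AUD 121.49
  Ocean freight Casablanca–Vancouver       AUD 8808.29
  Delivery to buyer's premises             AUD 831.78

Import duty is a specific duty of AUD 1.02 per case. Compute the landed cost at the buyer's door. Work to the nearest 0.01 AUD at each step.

CIF: the seller pays costs through ocean freight and marine insurance to the destination port.
Already in the invoice (seller's account under CIF): inland to port, export clearance, freight — exclude.
The CIF price already equals the CIF value: 299636.20
Import duty = 5611 × 1.02 = 5723.22
Buyer bears: delivery 831.78 + duty 5723.22 = 6555.00
Landed cost = invoice 299636.20 + 6555.00 = 306191.20

Total landed cost: AUD 306191.20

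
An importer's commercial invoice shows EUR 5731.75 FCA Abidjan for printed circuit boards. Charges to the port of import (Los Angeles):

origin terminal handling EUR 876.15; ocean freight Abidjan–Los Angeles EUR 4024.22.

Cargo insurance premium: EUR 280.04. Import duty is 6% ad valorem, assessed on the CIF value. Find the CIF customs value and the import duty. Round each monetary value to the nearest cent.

CIF value: EUR 10912.16; import duty: EUR 654.73

CIF = FCA price + pre-shipment costs + freight + insurance
CIF = 5731.75 + 876.15 + 4024.22 + 280.04 = 10912.16
Import duty = 10912.16 × 6% = 654.73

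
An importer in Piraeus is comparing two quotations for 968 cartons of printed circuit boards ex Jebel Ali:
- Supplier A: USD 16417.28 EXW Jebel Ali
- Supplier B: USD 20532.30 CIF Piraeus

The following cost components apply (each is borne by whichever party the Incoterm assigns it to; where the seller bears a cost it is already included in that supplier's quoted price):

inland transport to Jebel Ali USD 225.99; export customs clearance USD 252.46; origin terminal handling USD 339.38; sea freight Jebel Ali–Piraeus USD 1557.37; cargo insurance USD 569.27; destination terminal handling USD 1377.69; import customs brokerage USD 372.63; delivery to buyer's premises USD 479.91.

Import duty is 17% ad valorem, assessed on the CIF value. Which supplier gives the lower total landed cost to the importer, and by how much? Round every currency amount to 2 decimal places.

Supplier A is cheaper by USD 1369.54

Supplier A (EXW):
CIF value = EXW price + inland to port + export clearance + origin terminal + freight + insurance = 16417.28 + 225.99 + 252.46 + 339.38 + 1557.37 + 569.27 = 19361.75
Import duty = 19361.75 × 17% = 3291.50
Buyer bears (A): 225.99 + 252.46 + 339.38 + 1557.37 + 569.27 + 1377.69 + 372.63 + 479.91 = 5174.70
Landed cost (A) = invoice 16417.28 + 5174.70 + duty 3291.50 = 24883.48
Supplier B (CIF):
The CIF price already equals the CIF value: 20532.30
Import duty = 20532.30 × 17% = 3490.49
Buyer bears (B): 1377.69 + 372.63 + 479.91 = 2230.23
Landed cost (B) = invoice 20532.30 + 2230.23 + duty 3490.49 = 26253.02
Difference = |24883.48 − 26253.02| = 1369.54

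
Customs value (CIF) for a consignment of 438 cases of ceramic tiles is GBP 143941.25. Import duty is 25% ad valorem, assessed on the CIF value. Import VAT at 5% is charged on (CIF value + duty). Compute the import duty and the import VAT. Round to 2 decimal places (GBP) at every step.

Import duty: GBP 35985.31; import VAT: GBP 8996.33

Import duty = 143941.25 × 25% = 35985.31
VAT base = CIF + duty = 143941.25 + 35985.31 = 179926.56
Import VAT = 179926.56 × 5% = 8996.33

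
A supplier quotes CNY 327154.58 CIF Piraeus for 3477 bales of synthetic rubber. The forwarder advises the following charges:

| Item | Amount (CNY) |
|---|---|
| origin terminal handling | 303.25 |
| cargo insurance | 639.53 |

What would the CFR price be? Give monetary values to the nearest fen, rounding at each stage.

Not relevant to the conversion: origin terminal — on the seller under both CIF and CFR; already in the CIF price and stays in the CFR price.
From CIF to CFR, the seller no longer bears: insurance.
CFR price = 327154.58 − 639.53 = 326515.05

CFR price: CNY 326515.05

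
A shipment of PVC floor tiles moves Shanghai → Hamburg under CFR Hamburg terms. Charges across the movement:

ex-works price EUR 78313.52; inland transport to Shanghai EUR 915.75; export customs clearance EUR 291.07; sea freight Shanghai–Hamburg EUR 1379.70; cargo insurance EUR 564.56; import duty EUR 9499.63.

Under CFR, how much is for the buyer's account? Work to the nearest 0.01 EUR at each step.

CFR: the seller pays costs through ocean freight to the destination port, but not insurance.
Seller's account: goods 78313.52 + inland to port 915.75 + export clearance 291.07 + freight 1379.70 = 80900.04
Buyer's account: insurance 564.56 + duty 9499.63 = 10064.19

Buyer's account: EUR 10064.19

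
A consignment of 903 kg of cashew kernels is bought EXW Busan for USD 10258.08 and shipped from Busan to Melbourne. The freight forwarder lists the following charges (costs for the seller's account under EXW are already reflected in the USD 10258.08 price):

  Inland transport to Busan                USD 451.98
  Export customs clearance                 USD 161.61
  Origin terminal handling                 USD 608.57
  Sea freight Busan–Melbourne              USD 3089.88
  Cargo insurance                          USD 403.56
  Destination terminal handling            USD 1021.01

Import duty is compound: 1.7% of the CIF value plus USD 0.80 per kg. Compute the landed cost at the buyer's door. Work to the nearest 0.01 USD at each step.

Total landed cost: USD 16971.64

EXW: the seller makes goods available at their premises; the buyer bears all onward costs.
CIF value = EXW price + inland to port + export clearance + origin terminal + freight + insurance = 10258.08 + 451.98 + 161.61 + 608.57 + 3089.88 + 403.56 = 14973.68
Ad valorem component: 14973.68 × 1.7% = 254.55
Specific component: 903 × 0.80 = 722.40
Import duty = 254.55 + 722.40 = 976.95
Buyer bears: inland to port 451.98 + export clearance 161.61 + origin terminal 608.57 + freight 3089.88 + insurance 403.56 + destination terminal 1021.01 + duty 976.95 = 6713.56
Landed cost = invoice 10258.08 + 6713.56 = 16971.64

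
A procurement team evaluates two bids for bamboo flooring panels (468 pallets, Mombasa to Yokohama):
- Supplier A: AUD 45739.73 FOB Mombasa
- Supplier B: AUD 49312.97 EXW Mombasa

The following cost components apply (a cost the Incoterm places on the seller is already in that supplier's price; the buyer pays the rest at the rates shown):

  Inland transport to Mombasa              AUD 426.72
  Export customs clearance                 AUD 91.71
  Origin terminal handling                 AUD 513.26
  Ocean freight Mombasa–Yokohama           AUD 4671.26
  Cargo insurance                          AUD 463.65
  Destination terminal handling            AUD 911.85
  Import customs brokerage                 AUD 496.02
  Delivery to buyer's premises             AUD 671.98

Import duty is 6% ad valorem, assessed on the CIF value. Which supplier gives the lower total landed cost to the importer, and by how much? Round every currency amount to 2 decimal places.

Supplier A (FOB):
CIF value = FOB price + freight + insurance = 45739.73 + 4671.26 + 463.65 = 50874.64
Import duty = 50874.64 × 6% = 3052.48
Buyer bears (A): 4671.26 + 463.65 + 911.85 + 496.02 + 671.98 = 7214.76
Landed cost (A) = invoice 45739.73 + 7214.76 + duty 3052.48 = 56006.97
Supplier B (EXW):
CIF value = EXW price + inland to port + export clearance + origin terminal + freight + insurance = 49312.97 + 426.72 + 91.71 + 513.26 + 4671.26 + 463.65 = 55479.57
Import duty = 55479.57 × 6% = 3328.77
Buyer bears (B): 426.72 + 91.71 + 513.26 + 4671.26 + 463.65 + 911.85 + 496.02 + 671.98 = 8246.45
Landed cost (B) = invoice 49312.97 + 8246.45 + duty 3328.77 = 60888.19
Difference = |56006.97 − 60888.19| = 4881.22

Supplier A is cheaper by AUD 4881.22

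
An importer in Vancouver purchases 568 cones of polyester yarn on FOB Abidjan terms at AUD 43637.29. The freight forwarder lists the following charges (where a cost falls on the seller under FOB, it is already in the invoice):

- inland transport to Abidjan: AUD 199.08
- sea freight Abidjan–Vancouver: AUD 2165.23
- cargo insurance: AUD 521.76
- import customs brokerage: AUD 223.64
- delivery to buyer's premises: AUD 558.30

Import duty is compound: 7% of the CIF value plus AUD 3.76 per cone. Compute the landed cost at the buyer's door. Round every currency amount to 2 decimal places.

FOB: the seller bears costs until goods are on board at the origin port; the buyer bears freight, insurance and all costs thereafter.
Already in the invoice (seller's account under FOB): inland to port — exclude.
CIF value = FOB price + freight + insurance = 43637.29 + 2165.23 + 521.76 = 46324.28
Ad valorem component: 46324.28 × 7% = 3242.70
Specific component: 568 × 3.76 = 2135.68
Import duty = 3242.70 + 2135.68 = 5378.38
Buyer bears: freight 2165.23 + insurance 521.76 + brokerage 223.64 + delivery 558.30 + duty 5378.38 = 8847.31
Landed cost = invoice 43637.29 + 8847.31 = 52484.60

Total landed cost: AUD 52484.60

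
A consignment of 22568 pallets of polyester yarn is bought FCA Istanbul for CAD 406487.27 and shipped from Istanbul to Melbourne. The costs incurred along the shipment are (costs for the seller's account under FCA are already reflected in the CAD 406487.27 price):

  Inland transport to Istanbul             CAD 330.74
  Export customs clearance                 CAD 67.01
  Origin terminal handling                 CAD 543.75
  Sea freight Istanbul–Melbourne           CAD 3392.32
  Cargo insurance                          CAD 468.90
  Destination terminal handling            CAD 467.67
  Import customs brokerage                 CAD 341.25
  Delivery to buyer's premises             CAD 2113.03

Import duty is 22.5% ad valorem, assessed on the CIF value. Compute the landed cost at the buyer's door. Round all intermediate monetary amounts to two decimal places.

FCA: the seller delivers export-cleared goods to the carrier; the buyer bears costs from that point.
Already in the invoice (seller's account under FCA): inland to port, export clearance — exclude.
CIF value = FCA price + origin terminal + freight + insurance = 406487.27 + 543.75 + 3392.32 + 468.90 = 410892.24
Import duty = 410892.24 × 22.5% = 92450.75
Buyer bears: origin terminal 543.75 + freight 3392.32 + insurance 468.90 + destination terminal 467.67 + brokerage 341.25 + delivery 2113.03 + duty 92450.75 = 99777.67
Landed cost = invoice 406487.27 + 99777.67 = 506264.94

Total landed cost: CAD 506264.94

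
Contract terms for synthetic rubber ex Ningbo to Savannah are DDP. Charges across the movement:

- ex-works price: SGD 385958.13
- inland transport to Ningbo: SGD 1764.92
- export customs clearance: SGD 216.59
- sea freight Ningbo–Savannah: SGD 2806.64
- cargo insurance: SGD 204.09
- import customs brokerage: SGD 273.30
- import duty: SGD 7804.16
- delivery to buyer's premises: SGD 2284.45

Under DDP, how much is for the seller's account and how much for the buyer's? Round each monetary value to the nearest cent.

DDP: the seller bears all costs including import duty.
Seller's account: goods 385958.13 + inland to port 1764.92 + export clearance 216.59 + freight 2806.64 + insurance 204.09 + brokerage 273.30 + duty 7804.16 + delivery 2284.45 = 401312.28
Buyer's account: 0.00

Seller: SGD 401312.28; buyer: SGD 0.00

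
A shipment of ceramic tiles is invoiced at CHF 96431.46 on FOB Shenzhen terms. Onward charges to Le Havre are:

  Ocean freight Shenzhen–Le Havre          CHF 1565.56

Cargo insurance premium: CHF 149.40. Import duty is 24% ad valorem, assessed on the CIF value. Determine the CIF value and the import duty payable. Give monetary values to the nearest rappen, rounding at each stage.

CIF = FOB price + freight + insurance
CIF = 96431.46 + 1565.56 + 149.40 = 98146.42
Import duty = 98146.42 × 24% = 23555.14

CIF value: CHF 98146.42; import duty: CHF 23555.14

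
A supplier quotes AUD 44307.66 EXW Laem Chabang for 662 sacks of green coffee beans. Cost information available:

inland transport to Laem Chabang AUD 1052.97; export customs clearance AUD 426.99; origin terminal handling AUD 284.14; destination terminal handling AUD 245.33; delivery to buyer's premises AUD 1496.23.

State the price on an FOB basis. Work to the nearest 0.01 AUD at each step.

Not relevant to the conversion: delivery, destination terminal — on the buyer under both terms; not part of either seller's price.
From EXW to FOB, the seller additionally bears: inland to port, export clearance, origin terminal.
FOB price = 44307.66 + 1052.97 + 426.99 + 284.14 = 46071.76

FOB price: AUD 46071.76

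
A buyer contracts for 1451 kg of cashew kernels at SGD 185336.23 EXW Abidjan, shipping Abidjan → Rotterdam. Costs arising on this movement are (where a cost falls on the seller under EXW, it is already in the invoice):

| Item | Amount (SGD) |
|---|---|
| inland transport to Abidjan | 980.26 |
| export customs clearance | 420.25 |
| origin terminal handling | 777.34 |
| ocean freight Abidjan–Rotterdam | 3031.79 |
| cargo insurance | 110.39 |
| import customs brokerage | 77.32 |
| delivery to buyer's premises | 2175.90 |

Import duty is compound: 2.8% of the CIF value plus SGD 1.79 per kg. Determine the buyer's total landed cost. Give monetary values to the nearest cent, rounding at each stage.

EXW: the seller makes goods available at their premises; the buyer bears all onward costs.
CIF value = EXW price + inland to port + export clearance + origin terminal + freight + insurance = 185336.23 + 980.26 + 420.25 + 777.34 + 3031.79 + 110.39 = 190656.26
Ad valorem component: 190656.26 × 2.8% = 5338.38
Specific component: 1451 × 1.79 = 2597.29
Import duty = 5338.38 + 2597.29 = 7935.67
Buyer bears: inland to port 980.26 + export clearance 420.25 + origin terminal 777.34 + freight 3031.79 + insurance 110.39 + brokerage 77.32 + delivery 2175.90 + duty 7935.67 = 15508.92
Landed cost = invoice 185336.23 + 15508.92 = 200845.15

Total landed cost: SGD 200845.15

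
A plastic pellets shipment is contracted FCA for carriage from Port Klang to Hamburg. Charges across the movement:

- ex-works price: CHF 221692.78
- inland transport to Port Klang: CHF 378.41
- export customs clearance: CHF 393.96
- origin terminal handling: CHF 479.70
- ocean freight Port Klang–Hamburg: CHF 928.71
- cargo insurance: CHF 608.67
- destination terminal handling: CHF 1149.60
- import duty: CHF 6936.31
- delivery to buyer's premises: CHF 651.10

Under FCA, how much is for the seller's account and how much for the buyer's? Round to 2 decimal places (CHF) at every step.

FCA: the seller delivers export-cleared goods to the carrier; the buyer bears costs from that point.
Seller's account: goods 221692.78 + inland to port 378.41 + export clearance 393.96 = 222465.15
Buyer's account: origin terminal 479.70 + freight 928.71 + insurance 608.67 + destination terminal 1149.60 + duty 6936.31 + delivery 651.10 = 10754.09

Seller: CHF 222465.15; buyer: CHF 10754.09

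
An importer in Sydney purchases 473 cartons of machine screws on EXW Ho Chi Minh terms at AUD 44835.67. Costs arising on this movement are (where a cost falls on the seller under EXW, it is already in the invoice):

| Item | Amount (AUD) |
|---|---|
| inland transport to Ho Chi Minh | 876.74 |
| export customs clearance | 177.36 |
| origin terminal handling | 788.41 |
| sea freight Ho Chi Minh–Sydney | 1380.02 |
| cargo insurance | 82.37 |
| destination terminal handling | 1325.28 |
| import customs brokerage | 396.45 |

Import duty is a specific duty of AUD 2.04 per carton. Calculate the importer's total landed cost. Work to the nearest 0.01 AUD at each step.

Total landed cost: AUD 50827.22

EXW: the seller makes goods available at their premises; the buyer bears all onward costs.
CIF value = EXW price + inland to port + export clearance + origin terminal + freight + insurance = 44835.67 + 876.74 + 177.36 + 788.41 + 1380.02 + 82.37 = 48140.57
Import duty = 473 × 2.04 = 964.92
Buyer bears: inland to port 876.74 + export clearance 177.36 + origin terminal 788.41 + freight 1380.02 + insurance 82.37 + destination terminal 1325.28 + brokerage 396.45 + duty 964.92 = 5991.55
Landed cost = invoice 44835.67 + 5991.55 = 50827.22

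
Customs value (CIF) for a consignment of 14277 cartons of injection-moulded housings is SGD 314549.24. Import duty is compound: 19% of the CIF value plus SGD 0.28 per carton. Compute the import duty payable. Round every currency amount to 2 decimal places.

Import duty: SGD 63761.92

Ad valorem component: 314549.24 × 19% = 59764.36
Specific component: 14277 × 0.28 = 3997.56
Import duty = 59764.36 + 3997.56 = 63761.92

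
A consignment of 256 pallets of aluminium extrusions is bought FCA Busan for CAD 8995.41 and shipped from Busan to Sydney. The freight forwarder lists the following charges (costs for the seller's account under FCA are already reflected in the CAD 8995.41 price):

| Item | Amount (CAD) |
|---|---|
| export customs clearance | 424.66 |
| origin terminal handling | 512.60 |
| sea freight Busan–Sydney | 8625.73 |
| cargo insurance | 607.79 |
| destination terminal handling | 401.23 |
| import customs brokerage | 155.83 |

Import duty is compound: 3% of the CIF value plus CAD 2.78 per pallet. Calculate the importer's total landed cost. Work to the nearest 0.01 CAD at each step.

FCA: the seller delivers export-cleared goods to the carrier; the buyer bears costs from that point.
Already in the invoice (seller's account under FCA): export clearance — exclude.
CIF value = FCA price + origin terminal + freight + insurance = 8995.41 + 512.60 + 8625.73 + 607.79 = 18741.53
Ad valorem component: 18741.53 × 3% = 562.25
Specific component: 256 × 2.78 = 711.68
Import duty = 562.25 + 711.68 = 1273.93
Buyer bears: origin terminal 512.60 + freight 8625.73 + insurance 607.79 + destination terminal 401.23 + brokerage 155.83 + duty 1273.93 = 11577.11
Landed cost = invoice 8995.41 + 11577.11 = 20572.52

Total landed cost: CAD 20572.52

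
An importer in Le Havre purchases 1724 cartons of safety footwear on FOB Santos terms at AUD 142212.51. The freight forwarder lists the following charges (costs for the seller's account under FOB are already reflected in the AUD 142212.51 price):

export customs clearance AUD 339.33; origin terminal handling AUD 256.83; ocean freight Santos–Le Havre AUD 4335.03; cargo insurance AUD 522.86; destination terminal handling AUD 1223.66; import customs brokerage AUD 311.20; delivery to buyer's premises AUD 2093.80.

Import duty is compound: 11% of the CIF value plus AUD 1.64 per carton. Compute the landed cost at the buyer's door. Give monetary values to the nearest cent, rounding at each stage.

FOB: the seller bears costs until goods are on board at the origin port; the buyer bears freight, insurance and all costs thereafter.
Already in the invoice (seller's account under FOB): export clearance, origin terminal — exclude.
CIF value = FOB price + freight + insurance = 142212.51 + 4335.03 + 522.86 = 147070.40
Ad valorem component: 147070.40 × 11% = 16177.74
Specific component: 1724 × 1.64 = 2827.36
Import duty = 16177.74 + 2827.36 = 19005.10
Buyer bears: freight 4335.03 + insurance 522.86 + destination terminal 1223.66 + brokerage 311.20 + delivery 2093.80 + duty 19005.10 = 27491.65
Landed cost = invoice 142212.51 + 27491.65 = 169704.16

Total landed cost: AUD 169704.16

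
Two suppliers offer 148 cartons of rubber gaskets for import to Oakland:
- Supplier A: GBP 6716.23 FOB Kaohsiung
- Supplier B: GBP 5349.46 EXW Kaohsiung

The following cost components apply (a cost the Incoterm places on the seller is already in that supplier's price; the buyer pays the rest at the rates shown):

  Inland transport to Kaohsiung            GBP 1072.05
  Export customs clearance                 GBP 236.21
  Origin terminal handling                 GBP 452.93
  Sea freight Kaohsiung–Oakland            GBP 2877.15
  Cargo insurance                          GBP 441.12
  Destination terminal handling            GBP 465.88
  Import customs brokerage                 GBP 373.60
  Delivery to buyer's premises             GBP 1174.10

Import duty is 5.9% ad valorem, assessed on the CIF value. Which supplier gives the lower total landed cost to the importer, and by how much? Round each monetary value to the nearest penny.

Supplier A is cheaper by GBP 417.69

Supplier A (FOB):
CIF value = FOB price + freight + insurance = 6716.23 + 2877.15 + 441.12 = 10034.50
Import duty = 10034.50 × 5.9% = 592.04
Buyer bears (A): 2877.15 + 441.12 + 465.88 + 373.60 + 1174.10 = 5331.85
Landed cost (A) = invoice 6716.23 + 5331.85 + duty 592.04 = 12640.12
Supplier B (EXW):
CIF value = EXW price + inland to port + export clearance + origin terminal + freight + insurance = 5349.46 + 1072.05 + 236.21 + 452.93 + 2877.15 + 441.12 = 10428.92
Import duty = 10428.92 × 5.9% = 615.31
Buyer bears (B): 1072.05 + 236.21 + 452.93 + 2877.15 + 441.12 + 465.88 + 373.60 + 1174.10 = 7093.04
Landed cost (B) = invoice 5349.46 + 7093.04 + duty 615.31 = 13057.81
Difference = |12640.12 − 13057.81| = 417.69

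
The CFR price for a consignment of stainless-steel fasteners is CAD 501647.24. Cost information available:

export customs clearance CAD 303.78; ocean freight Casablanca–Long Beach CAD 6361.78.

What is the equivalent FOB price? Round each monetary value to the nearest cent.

FOB price: CAD 495285.46

Not relevant to the conversion: export clearance — on the seller under both CFR and FOB; already in the CFR price and stays in the FOB price.
From CFR to FOB, the seller no longer bears: freight.
FOB price = 501647.24 − 6361.78 = 495285.46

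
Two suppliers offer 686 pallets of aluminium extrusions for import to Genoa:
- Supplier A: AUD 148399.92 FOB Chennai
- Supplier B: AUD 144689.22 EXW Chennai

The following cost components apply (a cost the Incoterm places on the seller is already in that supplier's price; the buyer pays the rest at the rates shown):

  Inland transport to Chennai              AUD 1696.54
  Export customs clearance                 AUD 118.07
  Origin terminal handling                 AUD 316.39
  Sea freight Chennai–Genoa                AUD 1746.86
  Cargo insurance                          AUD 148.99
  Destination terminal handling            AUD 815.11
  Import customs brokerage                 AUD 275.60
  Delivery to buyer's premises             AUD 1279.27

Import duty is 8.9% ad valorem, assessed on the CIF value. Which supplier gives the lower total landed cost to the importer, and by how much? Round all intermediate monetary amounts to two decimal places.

Supplier A (FOB):
CIF value = FOB price + freight + insurance = 148399.92 + 1746.86 + 148.99 = 150295.77
Import duty = 150295.77 × 8.9% = 13376.32
Buyer bears (A): 1746.86 + 148.99 + 815.11 + 275.60 + 1279.27 = 4265.83
Landed cost (A) = invoice 148399.92 + 4265.83 + duty 13376.32 = 166042.07
Supplier B (EXW):
CIF value = EXW price + inland to port + export clearance + origin terminal + freight + insurance = 144689.22 + 1696.54 + 118.07 + 316.39 + 1746.86 + 148.99 = 148716.07
Import duty = 148716.07 × 8.9% = 13235.73
Buyer bears (B): 1696.54 + 118.07 + 316.39 + 1746.86 + 148.99 + 815.11 + 275.60 + 1279.27 = 6396.83
Landed cost (B) = invoice 144689.22 + 6396.83 + duty 13235.73 = 164321.78
Difference = |166042.07 − 164321.78| = 1720.29

Supplier B is cheaper by AUD 1720.29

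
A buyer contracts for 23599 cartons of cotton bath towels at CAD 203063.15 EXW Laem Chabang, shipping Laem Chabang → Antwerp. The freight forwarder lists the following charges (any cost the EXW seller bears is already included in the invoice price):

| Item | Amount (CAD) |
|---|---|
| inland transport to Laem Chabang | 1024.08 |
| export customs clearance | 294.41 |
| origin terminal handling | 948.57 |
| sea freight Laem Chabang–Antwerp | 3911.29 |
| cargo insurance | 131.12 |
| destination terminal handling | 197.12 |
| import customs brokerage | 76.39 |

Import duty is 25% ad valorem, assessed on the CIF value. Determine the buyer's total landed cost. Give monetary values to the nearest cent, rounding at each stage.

EXW: the seller makes goods available at their premises; the buyer bears all onward costs.
CIF value = EXW price + inland to port + export clearance + origin terminal + freight + insurance = 203063.15 + 1024.08 + 294.41 + 948.57 + 3911.29 + 131.12 = 209372.62
Import duty = 209372.62 × 25% = 52343.16
Buyer bears: inland to port 1024.08 + export clearance 294.41 + origin terminal 948.57 + freight 3911.29 + insurance 131.12 + destination terminal 197.12 + brokerage 76.39 + duty 52343.16 = 58926.14
Landed cost = invoice 203063.15 + 58926.14 = 261989.29

Total landed cost: CAD 261989.29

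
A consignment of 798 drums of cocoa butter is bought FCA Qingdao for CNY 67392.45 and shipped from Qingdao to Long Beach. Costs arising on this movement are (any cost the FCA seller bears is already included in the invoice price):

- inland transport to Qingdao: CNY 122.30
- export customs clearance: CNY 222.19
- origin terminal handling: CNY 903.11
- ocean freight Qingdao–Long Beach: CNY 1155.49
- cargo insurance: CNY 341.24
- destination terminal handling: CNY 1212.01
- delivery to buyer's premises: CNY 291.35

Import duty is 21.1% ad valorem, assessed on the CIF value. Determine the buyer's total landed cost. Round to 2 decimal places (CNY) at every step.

FCA: the seller delivers export-cleared goods to the carrier; the buyer bears costs from that point.
Already in the invoice (seller's account under FCA): inland to port, export clearance — exclude.
CIF value = FCA price + origin terminal + freight + insurance = 67392.45 + 903.11 + 1155.49 + 341.24 = 69792.29
Import duty = 69792.29 × 21.1% = 14726.17
Buyer bears: origin terminal 903.11 + freight 1155.49 + insurance 341.24 + destination terminal 1212.01 + delivery 291.35 + duty 14726.17 = 18629.37
Landed cost = invoice 67392.45 + 18629.37 = 86021.82

Total landed cost: CNY 86021.82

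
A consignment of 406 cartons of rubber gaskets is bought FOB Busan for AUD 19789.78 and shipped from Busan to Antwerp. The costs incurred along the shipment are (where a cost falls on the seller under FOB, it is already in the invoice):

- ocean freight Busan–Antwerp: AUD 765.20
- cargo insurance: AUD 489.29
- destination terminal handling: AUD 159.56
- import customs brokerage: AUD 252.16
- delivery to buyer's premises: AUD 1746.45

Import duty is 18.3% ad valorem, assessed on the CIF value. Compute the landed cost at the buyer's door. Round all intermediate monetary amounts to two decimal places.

Total landed cost: AUD 27053.54

FOB: the seller bears costs until goods are on board at the origin port; the buyer bears freight, insurance and all costs thereafter.
CIF value = FOB price + freight + insurance = 19789.78 + 765.20 + 489.29 = 21044.27
Import duty = 21044.27 × 18.3% = 3851.10
Buyer bears: freight 765.20 + insurance 489.29 + destination terminal 159.56 + brokerage 252.16 + delivery 1746.45 + duty 3851.10 = 7263.76
Landed cost = invoice 19789.78 + 7263.76 = 27053.54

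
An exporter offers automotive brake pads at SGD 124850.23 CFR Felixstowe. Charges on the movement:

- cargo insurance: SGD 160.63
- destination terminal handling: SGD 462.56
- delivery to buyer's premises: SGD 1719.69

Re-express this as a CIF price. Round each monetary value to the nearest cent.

Not relevant to the conversion: delivery, destination terminal — on the buyer under both terms; not part of either seller's price.
From CFR to CIF, the seller additionally bears: insurance.
CIF price = 124850.23 + 160.63 = 125010.86

CIF price: SGD 125010.86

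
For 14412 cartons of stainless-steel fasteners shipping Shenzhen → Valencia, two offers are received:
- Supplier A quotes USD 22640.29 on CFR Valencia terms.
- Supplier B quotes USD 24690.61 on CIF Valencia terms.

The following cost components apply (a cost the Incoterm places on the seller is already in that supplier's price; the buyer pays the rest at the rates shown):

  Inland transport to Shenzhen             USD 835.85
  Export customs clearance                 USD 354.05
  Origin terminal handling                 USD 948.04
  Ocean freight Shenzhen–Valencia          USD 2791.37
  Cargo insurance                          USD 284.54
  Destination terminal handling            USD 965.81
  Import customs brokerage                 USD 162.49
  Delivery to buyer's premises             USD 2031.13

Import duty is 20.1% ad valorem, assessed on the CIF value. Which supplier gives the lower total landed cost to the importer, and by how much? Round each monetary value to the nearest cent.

Supplier A (CFR):
CIF value = CFR price + insurance = 22640.29 + 284.54 = 22924.83
Import duty = 22924.83 × 20.1% = 4607.89
Buyer bears (A): 284.54 + 965.81 + 162.49 + 2031.13 = 3443.97
Landed cost (A) = invoice 22640.29 + 3443.97 + duty 4607.89 = 30692.15
Supplier B (CIF):
The CIF price already equals the CIF value: 24690.61
Import duty = 24690.61 × 20.1% = 4962.81
Buyer bears (B): 965.81 + 162.49 + 2031.13 = 3159.43
Landed cost (B) = invoice 24690.61 + 3159.43 + duty 4962.81 = 32812.85
Difference = |30692.15 − 32812.85| = 2120.70

Supplier A is cheaper by USD 2120.70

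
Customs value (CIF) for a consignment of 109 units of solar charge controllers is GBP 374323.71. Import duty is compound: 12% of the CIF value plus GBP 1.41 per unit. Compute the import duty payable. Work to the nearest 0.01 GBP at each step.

Ad valorem component: 374323.71 × 12% = 44918.85
Specific component: 109 × 1.41 = 153.69
Import duty = 44918.85 + 153.69 = 45072.54

Import duty: GBP 45072.54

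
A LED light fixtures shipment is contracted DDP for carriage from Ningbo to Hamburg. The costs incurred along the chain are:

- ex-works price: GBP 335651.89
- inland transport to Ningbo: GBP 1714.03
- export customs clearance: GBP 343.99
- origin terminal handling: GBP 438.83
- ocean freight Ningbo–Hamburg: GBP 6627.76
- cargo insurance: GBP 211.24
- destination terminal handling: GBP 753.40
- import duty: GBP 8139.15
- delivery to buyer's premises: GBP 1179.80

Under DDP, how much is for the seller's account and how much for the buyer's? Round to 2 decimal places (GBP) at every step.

Seller: GBP 355060.09; buyer: GBP 0.00

DDP: the seller bears all costs including import duty.
Seller's account: goods 335651.89 + inland to port 1714.03 + export clearance 343.99 + origin terminal 438.83 + freight 6627.76 + insurance 211.24 + destination terminal 753.40 + duty 8139.15 + delivery 1179.80 = 355060.09
Buyer's account: 0.00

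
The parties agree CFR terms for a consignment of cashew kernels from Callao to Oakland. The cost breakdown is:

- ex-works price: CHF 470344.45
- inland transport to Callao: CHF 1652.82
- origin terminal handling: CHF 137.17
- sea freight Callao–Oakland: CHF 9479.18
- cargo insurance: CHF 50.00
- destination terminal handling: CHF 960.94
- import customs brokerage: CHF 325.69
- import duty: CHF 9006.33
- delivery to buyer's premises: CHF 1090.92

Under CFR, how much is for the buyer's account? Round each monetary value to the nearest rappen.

CFR: the seller pays costs through ocean freight to the destination port, but not insurance.
Seller's account: goods 470344.45 + inland to port 1652.82 + origin terminal 137.17 + freight 9479.18 = 481613.62
Buyer's account: insurance 50.00 + destination terminal 960.94 + brokerage 325.69 + duty 9006.33 + delivery 1090.92 = 11433.88

Buyer's account: CHF 11433.88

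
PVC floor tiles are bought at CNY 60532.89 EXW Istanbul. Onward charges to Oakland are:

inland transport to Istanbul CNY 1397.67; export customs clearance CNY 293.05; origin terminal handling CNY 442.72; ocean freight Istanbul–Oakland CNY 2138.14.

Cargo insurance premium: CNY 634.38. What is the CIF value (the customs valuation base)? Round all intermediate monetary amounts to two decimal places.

CIF = EXW price + pre-shipment costs + freight + insurance
CIF = 60532.89 + 1397.67 + 293.05 + 442.72 + 2138.14 + 634.38 = 65438.85

CIF value: CNY 65438.85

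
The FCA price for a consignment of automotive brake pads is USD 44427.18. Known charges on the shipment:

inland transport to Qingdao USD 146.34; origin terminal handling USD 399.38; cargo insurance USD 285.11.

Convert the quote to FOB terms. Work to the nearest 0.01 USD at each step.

FOB price: USD 44826.56

Not relevant to the conversion: inland to port — on the seller under both FCA and FOB; already in the FCA price and stays in the FOB price. insurance — on the buyer under both terms; not part of either seller's price.
From FCA to FOB, the seller additionally bears: origin terminal.
FOB price = 44427.18 + 399.38 = 44826.56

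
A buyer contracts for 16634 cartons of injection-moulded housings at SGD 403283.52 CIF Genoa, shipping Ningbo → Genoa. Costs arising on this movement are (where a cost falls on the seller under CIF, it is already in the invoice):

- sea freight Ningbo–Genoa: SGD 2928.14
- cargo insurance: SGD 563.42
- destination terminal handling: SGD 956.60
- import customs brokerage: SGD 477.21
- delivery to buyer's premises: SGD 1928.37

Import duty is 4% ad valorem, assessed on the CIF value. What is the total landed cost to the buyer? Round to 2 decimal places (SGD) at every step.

CIF: the seller pays costs through ocean freight and marine insurance to the destination port.
Already in the invoice (seller's account under CIF): freight, insurance — exclude.
The CIF price already equals the CIF value: 403283.52
Import duty = 403283.52 × 4% = 16131.34
Buyer bears: destination terminal 956.60 + brokerage 477.21 + delivery 1928.37 + duty 16131.34 = 19493.52
Landed cost = invoice 403283.52 + 19493.52 = 422777.04

Total landed cost: SGD 422777.04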